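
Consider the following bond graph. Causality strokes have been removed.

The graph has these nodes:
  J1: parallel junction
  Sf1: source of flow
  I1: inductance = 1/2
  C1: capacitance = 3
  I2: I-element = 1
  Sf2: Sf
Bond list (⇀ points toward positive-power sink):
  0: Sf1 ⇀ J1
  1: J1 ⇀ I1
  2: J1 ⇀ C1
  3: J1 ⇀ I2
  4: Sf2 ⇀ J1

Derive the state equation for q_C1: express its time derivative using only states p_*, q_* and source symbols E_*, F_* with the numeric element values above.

dq_C1/dt = F_Sf1 + F_Sf2 - 2*p_I1 - p_I2

b0 stroke→Sf1  (Sf1 (Sf) sets flow on bond)
b4 stroke→Sf2  (Sf2 (Sf) sets flow on bond)
b1 stroke→I1  (I1: I, integral causality)
b2 stroke→J1  (prefer integral on C1)
b3 stroke→I2  (J1: bond 2 brought effort, rest push out)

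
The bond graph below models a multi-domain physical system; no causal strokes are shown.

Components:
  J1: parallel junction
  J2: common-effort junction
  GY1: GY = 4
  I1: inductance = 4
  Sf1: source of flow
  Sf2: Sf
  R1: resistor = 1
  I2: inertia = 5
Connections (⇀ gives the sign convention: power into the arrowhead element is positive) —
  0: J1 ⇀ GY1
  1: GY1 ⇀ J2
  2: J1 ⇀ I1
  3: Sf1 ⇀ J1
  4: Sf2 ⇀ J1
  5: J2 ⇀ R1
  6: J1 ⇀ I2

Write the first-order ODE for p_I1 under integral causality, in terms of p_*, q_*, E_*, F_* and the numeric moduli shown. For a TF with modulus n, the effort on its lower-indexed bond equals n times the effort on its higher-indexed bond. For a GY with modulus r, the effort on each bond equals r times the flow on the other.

b3 |Sf1  (Sf1: flow source, stroke at near end)
b4 |Sf2  (Sf2 fixes flow; stroke at Sf2)
b2 |I1  (prefer integral on I1)
b6 |I2  (prefer integral on I2)
b0 |J1  (only one effort-in slot at J1)
b1 |J2  (GY1: gyrator matches bond 0)
b5 |R1  (J2 effort already set via bond 1)

dp_I1/dt = 16*F_Sf1 + 16*F_Sf2 - 4*p_I1 - 16*p_I2/5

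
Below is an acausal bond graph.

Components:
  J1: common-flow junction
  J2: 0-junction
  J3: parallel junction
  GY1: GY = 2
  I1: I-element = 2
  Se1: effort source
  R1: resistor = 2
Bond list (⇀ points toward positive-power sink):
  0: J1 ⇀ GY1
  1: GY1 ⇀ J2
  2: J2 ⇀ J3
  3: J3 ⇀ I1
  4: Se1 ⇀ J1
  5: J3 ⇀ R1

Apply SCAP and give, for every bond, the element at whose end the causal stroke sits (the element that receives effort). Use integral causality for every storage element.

b4 stroke at J1  (source Se1 imposes e)
b0 stroke at GY1  (only one flow-in slot at J1)
b1 stroke at GY1  (GY1: gyrator matches bond 0)
b2 stroke at J2  (J2: last free bond brings effort in)
b3 stroke at I1  (I1: I, integral causality)
b5 stroke at J3  (J3 needs exactly one e-in)

#0 →GY1
#1 →GY1
#2 →J2
#3 →I1
#4 →J1
#5 →J3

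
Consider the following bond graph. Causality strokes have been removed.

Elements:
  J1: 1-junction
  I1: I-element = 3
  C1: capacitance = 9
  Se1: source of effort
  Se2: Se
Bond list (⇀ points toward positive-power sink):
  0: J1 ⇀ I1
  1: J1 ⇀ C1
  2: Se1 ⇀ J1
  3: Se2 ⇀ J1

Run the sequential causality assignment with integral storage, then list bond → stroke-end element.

β0 |I1
β1 |J1
β2 |J1
β3 |J1

bond 2 →J1  (Se1 (Se) sets effort on bond)
bond 3 →J1  (source Se2 imposes e)
bond 0 →I1  (I1 integral (f out))
bond 1 →J1  (J1: bond 0 brought flow, rest push out)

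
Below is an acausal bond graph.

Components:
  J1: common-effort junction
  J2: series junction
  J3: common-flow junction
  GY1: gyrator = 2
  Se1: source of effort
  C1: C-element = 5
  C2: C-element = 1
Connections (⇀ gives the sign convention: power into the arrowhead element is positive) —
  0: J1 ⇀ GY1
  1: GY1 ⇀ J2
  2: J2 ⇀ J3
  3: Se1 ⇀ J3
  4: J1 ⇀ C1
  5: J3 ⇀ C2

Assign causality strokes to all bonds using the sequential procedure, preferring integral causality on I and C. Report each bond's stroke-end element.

β0 stroke→GY1
β1 stroke→GY1
β2 stroke→J2
β3 stroke→J3
β4 stroke→J1
β5 stroke→J3

β3 stroke→J3  (Se1: effort source, stroke at far end)
β4 stroke→J1  (prefer integral on C1)
β0 stroke→GY1  (common-e at J1 fixed by 4)
β1 stroke→GY1  (GY GY1: same side as bond 0)
β2 stroke→J2  (1-jn J2 has f-setter on 1)
β5 stroke→J3  (common-f at J3 fixed by 2)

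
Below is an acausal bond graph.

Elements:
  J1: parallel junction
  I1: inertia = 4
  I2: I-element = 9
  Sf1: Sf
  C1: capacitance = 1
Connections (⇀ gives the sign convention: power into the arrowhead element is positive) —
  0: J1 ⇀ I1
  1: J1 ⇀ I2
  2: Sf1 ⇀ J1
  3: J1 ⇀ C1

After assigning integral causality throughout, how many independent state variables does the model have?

b2 →Sf1  (Sf1: flow source, stroke at near end)
b0 →I1  (I1: I, integral causality)
b1 →I2  (I2 integral (f out))
b3 →J1  (J1: last free bond brings effort in)

3  (C1, I1, I2 all integral)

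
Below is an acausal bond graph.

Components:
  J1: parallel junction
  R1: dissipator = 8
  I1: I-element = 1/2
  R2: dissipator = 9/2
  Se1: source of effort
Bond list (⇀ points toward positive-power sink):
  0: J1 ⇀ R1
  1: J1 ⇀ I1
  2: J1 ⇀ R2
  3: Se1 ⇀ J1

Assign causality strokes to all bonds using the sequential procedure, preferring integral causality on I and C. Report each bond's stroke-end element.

bond 0 stroke→R1
bond 1 stroke→I1
bond 2 stroke→R2
bond 3 stroke→J1

b3 stroke at J1  (source Se1 imposes e)
b0 stroke at R1  (J1 effort already set via bond 3)
b1 stroke at I1  (J1: bond 3 brought effort, rest push out)
b2 stroke at R2  (common-e at J1 fixed by 3)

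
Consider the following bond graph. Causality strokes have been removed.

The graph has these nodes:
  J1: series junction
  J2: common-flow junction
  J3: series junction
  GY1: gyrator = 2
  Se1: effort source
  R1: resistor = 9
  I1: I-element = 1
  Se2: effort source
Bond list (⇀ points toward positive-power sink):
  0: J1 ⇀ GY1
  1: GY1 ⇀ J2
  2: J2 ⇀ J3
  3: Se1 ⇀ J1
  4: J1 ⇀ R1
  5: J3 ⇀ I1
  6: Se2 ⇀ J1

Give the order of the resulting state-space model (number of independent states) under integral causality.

#3 →J1  (Se1 (Se) sets effort on bond)
#6 →J1  (Se2 fixes effort; stroke away)
#5 →I1  (I1 integral (f out))
#2 →J3  (common-f at J3 fixed by 5)
#1 →J2  (common-f at J2 fixed by 2)
#0 →J1  (GY GY1: same side as bond 1)
#4 →R1  (J1: last free bond brings flow in)

1  (I1 all integral)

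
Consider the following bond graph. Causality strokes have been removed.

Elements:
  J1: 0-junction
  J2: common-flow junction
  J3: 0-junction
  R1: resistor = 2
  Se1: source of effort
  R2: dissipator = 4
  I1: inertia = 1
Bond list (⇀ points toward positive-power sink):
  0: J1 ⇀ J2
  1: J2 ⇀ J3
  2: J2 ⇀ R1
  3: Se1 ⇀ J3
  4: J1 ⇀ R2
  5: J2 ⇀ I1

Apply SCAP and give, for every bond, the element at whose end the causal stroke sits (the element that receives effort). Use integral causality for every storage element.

bond 0 →J2
bond 1 →J2
bond 2 →J2
bond 3 →J3
bond 4 →J1
bond 5 →I1

#3 stroke at J3  (Se1 (Se) sets effort on bond)
#1 stroke at J2  (common-e at J3 fixed by 3)
#5 stroke at I1  (prefer integral on I1)
#0 stroke at J2  (common-f at J2 fixed by 5)
#2 stroke at J2  (J2: bond 5 brought flow, rest push out)
#4 stroke at J1  (only one effort-in slot at J1)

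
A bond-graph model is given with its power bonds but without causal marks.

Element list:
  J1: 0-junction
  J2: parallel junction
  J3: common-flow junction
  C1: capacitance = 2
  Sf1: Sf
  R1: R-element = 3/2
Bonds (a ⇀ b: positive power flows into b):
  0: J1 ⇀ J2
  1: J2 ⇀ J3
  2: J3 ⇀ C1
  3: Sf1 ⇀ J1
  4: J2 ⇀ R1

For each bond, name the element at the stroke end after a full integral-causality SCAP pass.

bond 0 stroke→J1
bond 1 stroke→J2
bond 2 stroke→J3
bond 3 stroke→Sf1
bond 4 stroke→R1

b3 stroke at Sf1  (Sf1: flow source, stroke at near end)
b0 stroke at J1  (J1 needs exactly one e-in)
b2 stroke at J3  (prefer integral on C1)
b1 stroke at J2  (J3 needs exactly one f-in)
b4 stroke at R1  (J2: bond 1 brought effort, rest push out)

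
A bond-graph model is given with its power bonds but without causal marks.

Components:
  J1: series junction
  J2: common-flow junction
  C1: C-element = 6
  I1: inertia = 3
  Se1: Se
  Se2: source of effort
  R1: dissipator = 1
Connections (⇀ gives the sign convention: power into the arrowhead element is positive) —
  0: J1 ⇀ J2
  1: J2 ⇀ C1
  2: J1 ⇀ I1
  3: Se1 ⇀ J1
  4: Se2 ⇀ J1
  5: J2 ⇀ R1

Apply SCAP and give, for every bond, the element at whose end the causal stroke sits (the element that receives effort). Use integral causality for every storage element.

#0 →J1
#1 →J2
#2 →I1
#3 →J1
#4 →J1
#5 →J2

b3 |J1  (Se1 fixes effort; stroke away)
b4 |J1  (Se2 (Se) sets effort on bond)
b1 |J2  (prefer integral on C1)
b2 |I1  (I1 integral (f out))
b0 |J1  (1-jn J1 has f-setter on 2)
b5 |J2  (common-f at J2 fixed by 0)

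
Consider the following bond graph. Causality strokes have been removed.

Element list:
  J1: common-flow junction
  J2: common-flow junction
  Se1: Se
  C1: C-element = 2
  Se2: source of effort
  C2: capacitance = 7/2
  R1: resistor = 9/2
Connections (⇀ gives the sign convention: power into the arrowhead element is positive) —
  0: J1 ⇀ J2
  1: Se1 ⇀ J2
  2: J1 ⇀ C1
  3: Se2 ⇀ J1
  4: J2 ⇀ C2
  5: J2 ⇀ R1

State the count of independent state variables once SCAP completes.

2  (C1, C2 all integral)

b1 |J2  (Se1 (Se) sets effort on bond)
b3 |J1  (Se2 fixes effort; stroke away)
b2 |J1  (prefer integral on C1)
b0 |J2  (only one flow-in slot at J1)
b4 |J2  (C2 integral (e out))
b5 |R1  (J2: last free bond brings flow in)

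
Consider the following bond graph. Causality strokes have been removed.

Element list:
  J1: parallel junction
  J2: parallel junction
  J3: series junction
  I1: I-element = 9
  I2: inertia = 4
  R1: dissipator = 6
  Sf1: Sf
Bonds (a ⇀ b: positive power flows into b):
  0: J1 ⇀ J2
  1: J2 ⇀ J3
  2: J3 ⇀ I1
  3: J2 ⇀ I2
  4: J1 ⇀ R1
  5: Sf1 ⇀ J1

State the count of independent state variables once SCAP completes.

β5 stroke at Sf1  (Sf1: flow source, stroke at near end)
β2 stroke at I1  (prefer integral on I1)
β1 stroke at J3  (J3 flow already set via bond 2)
β3 stroke at I2  (I2 outputs flow p/I2)
β0 stroke at J2  (J2: last free bond brings effort in)
β4 stroke at J1  (J1: last free bond brings effort in)

2  (I1, I2 all integral)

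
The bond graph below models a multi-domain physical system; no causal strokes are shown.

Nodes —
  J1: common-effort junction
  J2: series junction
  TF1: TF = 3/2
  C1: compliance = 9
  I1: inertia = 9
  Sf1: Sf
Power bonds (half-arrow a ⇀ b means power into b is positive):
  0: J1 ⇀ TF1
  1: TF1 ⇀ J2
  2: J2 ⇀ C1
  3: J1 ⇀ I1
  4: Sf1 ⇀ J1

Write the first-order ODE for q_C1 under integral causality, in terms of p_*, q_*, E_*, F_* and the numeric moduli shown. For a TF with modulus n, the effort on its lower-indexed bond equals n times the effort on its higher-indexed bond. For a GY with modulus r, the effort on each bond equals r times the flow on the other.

bond 4 stroke→Sf1  (Sf1: flow source, stroke at near end)
bond 2 stroke→J2  (prefer integral on C1)
bond 1 stroke→TF1  (only one flow-in slot at J2)
bond 0 stroke→J1  (TF1 one-in-one-out from 1)
bond 3 stroke→I1  (common-e at J1 fixed by 0)

dq_C1/dt = 3*F_Sf1/2 - p_I1/6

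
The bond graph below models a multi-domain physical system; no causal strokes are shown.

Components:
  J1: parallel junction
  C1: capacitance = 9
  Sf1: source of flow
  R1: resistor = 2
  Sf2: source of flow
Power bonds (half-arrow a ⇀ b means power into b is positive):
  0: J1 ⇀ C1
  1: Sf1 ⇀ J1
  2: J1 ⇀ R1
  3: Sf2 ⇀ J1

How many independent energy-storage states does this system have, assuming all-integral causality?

#1 |Sf1  (Sf1: flow source, stroke at near end)
#3 |Sf2  (Sf2 fixes flow; stroke at Sf2)
#0 |J1  (C1: C, integral causality)
#2 |R1  (0-jn J1 has e-setter on 0)

1  (C1 all integral)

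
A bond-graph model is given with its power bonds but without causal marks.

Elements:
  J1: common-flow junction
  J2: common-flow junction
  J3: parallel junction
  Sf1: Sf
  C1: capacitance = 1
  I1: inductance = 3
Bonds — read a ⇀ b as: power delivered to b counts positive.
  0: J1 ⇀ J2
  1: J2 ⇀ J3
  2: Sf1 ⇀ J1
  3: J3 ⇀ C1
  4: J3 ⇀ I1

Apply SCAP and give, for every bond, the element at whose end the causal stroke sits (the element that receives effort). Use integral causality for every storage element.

b0 →J1
b1 →J2
b2 →Sf1
b3 →J3
b4 →I1

β2 |Sf1  (Sf1: flow source, stroke at near end)
β0 |J1  (J1: bond 2 brought flow, rest push out)
β1 |J2  (J2: bond 0 brought flow, rest push out)
β3 |J3  (C1 outputs effort q/C1)
β4 |I1  (J3 effort already set via bond 3)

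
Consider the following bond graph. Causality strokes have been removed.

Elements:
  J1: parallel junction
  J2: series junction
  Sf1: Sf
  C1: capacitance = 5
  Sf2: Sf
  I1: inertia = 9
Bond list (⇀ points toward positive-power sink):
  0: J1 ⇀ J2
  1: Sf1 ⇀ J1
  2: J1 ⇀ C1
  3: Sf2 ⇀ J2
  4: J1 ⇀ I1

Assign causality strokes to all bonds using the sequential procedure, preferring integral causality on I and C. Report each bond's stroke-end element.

#0 stroke→J2
#1 stroke→Sf1
#2 stroke→J1
#3 stroke→Sf2
#4 stroke→I1

#1 stroke at Sf1  (source Sf1 imposes f)
#3 stroke at Sf2  (source Sf2 imposes f)
#0 stroke at J2  (J2 flow already set via bond 3)
#2 stroke at J1  (C1 integral (e out))
#4 stroke at I1  (common-e at J1 fixed by 2)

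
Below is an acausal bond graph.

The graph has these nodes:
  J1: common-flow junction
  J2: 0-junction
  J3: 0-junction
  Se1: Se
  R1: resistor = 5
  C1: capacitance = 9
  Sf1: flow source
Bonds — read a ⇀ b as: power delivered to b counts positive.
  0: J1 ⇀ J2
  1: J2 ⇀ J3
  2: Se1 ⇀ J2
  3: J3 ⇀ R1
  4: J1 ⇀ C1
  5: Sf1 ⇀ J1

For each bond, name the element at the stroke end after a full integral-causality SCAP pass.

b2 stroke→J2  (source Se1 imposes e)
b5 stroke→Sf1  (Sf1 fixes flow; stroke at Sf1)
b0 stroke→J1  (common-f at J1 fixed by 5)
b4 stroke→J1  (J1 flow already set via bond 5)
b1 stroke→J3  (J2 effort already set via bond 2)
b3 stroke→R1  (0-jn J3 has e-setter on 1)

bond 0 stroke at J1
bond 1 stroke at J3
bond 2 stroke at J2
bond 3 stroke at R1
bond 4 stroke at J1
bond 5 stroke at Sf1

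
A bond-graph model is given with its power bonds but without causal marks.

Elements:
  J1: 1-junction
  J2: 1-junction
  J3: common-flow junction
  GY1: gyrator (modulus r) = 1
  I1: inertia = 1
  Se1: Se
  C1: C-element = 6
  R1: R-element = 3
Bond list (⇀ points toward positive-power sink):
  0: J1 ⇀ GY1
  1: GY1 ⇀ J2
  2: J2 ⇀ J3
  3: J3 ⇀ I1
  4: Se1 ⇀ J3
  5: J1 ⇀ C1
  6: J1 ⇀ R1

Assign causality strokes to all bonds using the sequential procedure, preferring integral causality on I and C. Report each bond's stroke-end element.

b4 stroke at J3  (Se1 fixes effort; stroke away)
b3 stroke at I1  (I1: I, integral causality)
b2 stroke at J3  (J3 flow already set via bond 3)
b1 stroke at J2  (J2 flow already set via bond 2)
b0 stroke at J1  (GY1: gyrator matches bond 1)
b5 stroke at J1  (prefer integral on C1)
b6 stroke at R1  (only one flow-in slot at J1)

bond 0 →J1
bond 1 →J2
bond 2 →J3
bond 3 →I1
bond 4 →J3
bond 5 →J1
bond 6 →R1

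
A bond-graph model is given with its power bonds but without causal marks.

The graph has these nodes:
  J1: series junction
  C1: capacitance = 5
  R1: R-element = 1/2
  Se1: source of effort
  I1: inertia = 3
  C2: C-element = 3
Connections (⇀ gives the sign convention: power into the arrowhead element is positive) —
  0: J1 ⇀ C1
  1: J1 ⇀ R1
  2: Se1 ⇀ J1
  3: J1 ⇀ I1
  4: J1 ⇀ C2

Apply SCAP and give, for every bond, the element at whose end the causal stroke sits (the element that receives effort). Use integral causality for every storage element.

β2 →J1  (Se1 fixes effort; stroke away)
β0 →J1  (prefer integral on C1)
β3 →I1  (I1: I, integral causality)
β1 →J1  (1-jn J1 has f-setter on 3)
β4 →J1  (1-jn J1 has f-setter on 3)

b0 |J1
b1 |J1
b2 |J1
b3 |I1
b4 |J1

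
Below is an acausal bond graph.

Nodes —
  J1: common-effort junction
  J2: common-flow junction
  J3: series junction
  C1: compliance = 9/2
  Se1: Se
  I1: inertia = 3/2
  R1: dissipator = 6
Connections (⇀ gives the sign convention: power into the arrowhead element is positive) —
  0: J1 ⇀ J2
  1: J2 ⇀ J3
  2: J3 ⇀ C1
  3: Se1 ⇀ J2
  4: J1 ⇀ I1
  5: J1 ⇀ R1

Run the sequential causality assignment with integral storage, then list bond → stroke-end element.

#0 stroke at J1
#1 stroke at J2
#2 stroke at J3
#3 stroke at J2
#4 stroke at I1
#5 stroke at R1

bond 3 stroke→J2  (Se1 (Se) sets effort on bond)
bond 2 stroke→J3  (prefer integral on C1)
bond 1 stroke→J2  (J3: last free bond brings flow in)
bond 0 stroke→J1  (J2 needs exactly one f-in)
bond 4 stroke→I1  (J1: bond 0 brought effort, rest push out)
bond 5 stroke→R1  (J1 effort already set via bond 0)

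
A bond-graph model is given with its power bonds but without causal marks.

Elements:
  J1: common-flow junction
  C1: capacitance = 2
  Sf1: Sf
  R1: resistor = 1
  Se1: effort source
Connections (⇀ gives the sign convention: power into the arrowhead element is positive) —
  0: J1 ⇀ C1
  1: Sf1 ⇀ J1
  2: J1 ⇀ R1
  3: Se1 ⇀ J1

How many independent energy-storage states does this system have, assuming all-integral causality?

β1 stroke at Sf1  (Sf1 (Sf) sets flow on bond)
β3 stroke at J1  (Se1 (Se) sets effort on bond)
β0 stroke at J1  (J1 flow already set via bond 1)
β2 stroke at J1  (J1 flow already set via bond 1)

1  (C1 all integral)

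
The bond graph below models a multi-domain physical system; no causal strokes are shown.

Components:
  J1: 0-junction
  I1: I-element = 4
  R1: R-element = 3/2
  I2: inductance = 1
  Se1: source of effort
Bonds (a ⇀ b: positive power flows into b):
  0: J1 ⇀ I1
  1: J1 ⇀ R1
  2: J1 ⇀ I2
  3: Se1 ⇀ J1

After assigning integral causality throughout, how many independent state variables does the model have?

bond 3 |J1  (Se1: effort source, stroke at far end)
bond 0 |I1  (J1: bond 3 brought effort, rest push out)
bond 1 |R1  (J1: bond 3 brought effort, rest push out)
bond 2 |I2  (common-e at J1 fixed by 3)

2  (I1, I2 all integral)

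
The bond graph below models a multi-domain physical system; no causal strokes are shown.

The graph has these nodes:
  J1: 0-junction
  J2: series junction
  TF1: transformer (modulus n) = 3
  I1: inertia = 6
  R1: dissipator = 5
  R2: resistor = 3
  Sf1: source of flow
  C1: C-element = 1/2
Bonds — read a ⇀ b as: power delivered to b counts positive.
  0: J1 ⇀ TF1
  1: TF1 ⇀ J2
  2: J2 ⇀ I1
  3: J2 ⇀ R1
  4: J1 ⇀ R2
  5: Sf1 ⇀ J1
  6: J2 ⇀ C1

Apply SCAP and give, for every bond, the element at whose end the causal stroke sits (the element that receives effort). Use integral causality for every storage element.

β5 →Sf1  (Sf1 (Sf) sets flow on bond)
β2 →I1  (I1 integral (f out))
β1 →J2  (J2: bond 2 brought flow, rest push out)
β3 →J2  (1-jn J2 has f-setter on 2)
β6 →J2  (1-jn J2 has f-setter on 2)
β0 →TF1  (TF1: transformer flips bond 1)
β4 →J1  (J1: last free bond brings effort in)

β0 |TF1
β1 |J2
β2 |I1
β3 |J2
β4 |J1
β5 |Sf1
β6 |J2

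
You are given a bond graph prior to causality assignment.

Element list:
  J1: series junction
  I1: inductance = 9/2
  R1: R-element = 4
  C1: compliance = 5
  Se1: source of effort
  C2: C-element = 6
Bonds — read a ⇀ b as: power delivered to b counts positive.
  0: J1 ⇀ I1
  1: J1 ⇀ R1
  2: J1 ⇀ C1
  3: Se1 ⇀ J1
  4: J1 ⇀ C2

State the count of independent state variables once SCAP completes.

β3 |J1  (Se1 (Se) sets effort on bond)
β0 |I1  (I1 integral (f out))
β1 |J1  (common-f at J1 fixed by 0)
β2 |J1  (J1 flow already set via bond 0)
β4 |J1  (J1: bond 0 brought flow, rest push out)

3  (C1, C2, I1 all integral)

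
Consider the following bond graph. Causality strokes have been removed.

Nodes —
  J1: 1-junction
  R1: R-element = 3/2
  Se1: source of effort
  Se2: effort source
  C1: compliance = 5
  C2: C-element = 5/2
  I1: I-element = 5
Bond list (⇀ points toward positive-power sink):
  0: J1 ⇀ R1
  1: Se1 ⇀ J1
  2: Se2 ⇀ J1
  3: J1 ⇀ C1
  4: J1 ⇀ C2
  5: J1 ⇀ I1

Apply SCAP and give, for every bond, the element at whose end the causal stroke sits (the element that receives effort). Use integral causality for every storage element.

β0 |J1
β1 |J1
β2 |J1
β3 |J1
β4 |J1
β5 |I1

β1 →J1  (Se1: effort source, stroke at far end)
β2 →J1  (Se2 (Se) sets effort on bond)
β3 →J1  (C1: C, integral causality)
β4 →J1  (prefer integral on C2)
β5 →I1  (prefer integral on I1)
β0 →J1  (J1: bond 5 brought flow, rest push out)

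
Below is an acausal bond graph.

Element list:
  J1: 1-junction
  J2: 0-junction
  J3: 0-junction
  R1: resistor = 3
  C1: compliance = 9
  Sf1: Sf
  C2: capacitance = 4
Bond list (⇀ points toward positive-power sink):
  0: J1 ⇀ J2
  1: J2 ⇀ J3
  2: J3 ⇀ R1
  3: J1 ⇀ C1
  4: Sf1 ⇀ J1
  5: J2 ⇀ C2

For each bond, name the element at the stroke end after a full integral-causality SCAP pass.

β0 stroke→J1
β1 stroke→J3
β2 stroke→R1
β3 stroke→J1
β4 stroke→Sf1
β5 stroke→J2

b4 →Sf1  (Sf1 (Sf) sets flow on bond)
b0 →J1  (1-jn J1 has f-setter on 4)
b3 →J1  (1-jn J1 has f-setter on 4)
b5 →J2  (C2 outputs effort q/C2)
b1 →J3  (common-e at J2 fixed by 5)
b2 →R1  (0-jn J3 has e-setter on 1)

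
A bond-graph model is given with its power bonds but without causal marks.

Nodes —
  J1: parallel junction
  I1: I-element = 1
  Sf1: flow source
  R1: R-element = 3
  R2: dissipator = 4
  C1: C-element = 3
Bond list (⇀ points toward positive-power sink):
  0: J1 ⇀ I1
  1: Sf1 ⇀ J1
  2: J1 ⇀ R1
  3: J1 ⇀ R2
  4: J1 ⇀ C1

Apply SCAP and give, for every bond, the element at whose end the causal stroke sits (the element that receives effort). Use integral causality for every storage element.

b0 stroke→I1
b1 stroke→Sf1
b2 stroke→R1
b3 stroke→R2
b4 stroke→J1

bond 1 →Sf1  (Sf1 fixes flow; stroke at Sf1)
bond 0 →I1  (I1: I, integral causality)
bond 4 →J1  (C1 outputs effort q/C1)
bond 2 →R1  (J1 effort already set via bond 4)
bond 3 →R2  (common-e at J1 fixed by 4)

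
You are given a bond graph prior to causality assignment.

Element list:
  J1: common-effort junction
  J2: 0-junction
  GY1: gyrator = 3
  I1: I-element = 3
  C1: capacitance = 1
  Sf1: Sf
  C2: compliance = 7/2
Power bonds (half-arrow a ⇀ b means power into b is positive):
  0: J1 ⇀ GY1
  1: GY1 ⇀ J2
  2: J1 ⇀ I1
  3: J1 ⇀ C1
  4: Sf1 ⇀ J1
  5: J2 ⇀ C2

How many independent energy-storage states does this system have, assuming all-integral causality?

b4 |Sf1  (Sf1 (Sf) sets flow on bond)
b2 |I1  (I1 integral (f out))
b3 |J1  (C1 outputs effort q/C1)
b0 |GY1  (common-e at J1 fixed by 3)
b1 |GY1  (GY GY1: same side as bond 0)
b5 |J2  (closing 0-jn rule on J2)

3  (C1, C2, I1 all integral)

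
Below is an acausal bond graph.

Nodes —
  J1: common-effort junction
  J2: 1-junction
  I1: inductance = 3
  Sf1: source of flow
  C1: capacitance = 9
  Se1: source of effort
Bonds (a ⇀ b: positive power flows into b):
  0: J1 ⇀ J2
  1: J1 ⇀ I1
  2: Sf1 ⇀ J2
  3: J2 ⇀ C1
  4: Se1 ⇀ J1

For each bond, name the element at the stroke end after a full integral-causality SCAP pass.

bond 2 stroke at Sf1  (source Sf1 imposes f)
bond 4 stroke at J1  (Se1 (Se) sets effort on bond)
bond 0 stroke at J2  (J1 effort already set via bond 4)
bond 1 stroke at I1  (J1: bond 4 brought effort, rest push out)
bond 3 stroke at J2  (J2: bond 2 brought flow, rest push out)

bond 0 stroke→J2
bond 1 stroke→I1
bond 2 stroke→Sf1
bond 3 stroke→J2
bond 4 stroke→J1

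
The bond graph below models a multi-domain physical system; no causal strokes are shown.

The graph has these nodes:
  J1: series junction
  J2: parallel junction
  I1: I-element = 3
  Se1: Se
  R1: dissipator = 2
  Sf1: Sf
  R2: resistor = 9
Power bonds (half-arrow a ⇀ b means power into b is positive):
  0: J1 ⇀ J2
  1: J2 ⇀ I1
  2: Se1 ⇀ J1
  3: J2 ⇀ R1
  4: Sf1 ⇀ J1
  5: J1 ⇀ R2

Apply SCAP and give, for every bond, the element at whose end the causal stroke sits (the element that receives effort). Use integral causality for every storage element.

b2 stroke→J1  (source Se1 imposes e)
b4 stroke→Sf1  (Sf1 fixes flow; stroke at Sf1)
b0 stroke→J1  (J1: bond 4 brought flow, rest push out)
b5 stroke→J1  (1-jn J1 has f-setter on 4)
b1 stroke→I1  (I1 outputs flow p/I1)
b3 stroke→J2  (only one effort-in slot at J2)

bond 0 stroke→J1
bond 1 stroke→I1
bond 2 stroke→J1
bond 3 stroke→J2
bond 4 stroke→Sf1
bond 5 stroke→J1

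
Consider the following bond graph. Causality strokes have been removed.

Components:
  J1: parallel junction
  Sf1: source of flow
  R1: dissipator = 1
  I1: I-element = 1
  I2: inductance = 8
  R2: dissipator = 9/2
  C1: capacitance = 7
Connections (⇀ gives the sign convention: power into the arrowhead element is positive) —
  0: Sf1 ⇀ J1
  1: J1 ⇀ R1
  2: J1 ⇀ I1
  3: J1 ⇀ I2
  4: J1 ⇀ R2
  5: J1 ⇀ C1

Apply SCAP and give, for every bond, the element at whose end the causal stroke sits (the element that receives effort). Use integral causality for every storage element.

#0 stroke→Sf1
#1 stroke→R1
#2 stroke→I1
#3 stroke→I2
#4 stroke→R2
#5 stroke→J1

b0 stroke→Sf1  (Sf1 fixes flow; stroke at Sf1)
b2 stroke→I1  (I1: I, integral causality)
b3 stroke→I2  (I2 outputs flow p/I2)
b5 stroke→J1  (C1: C, integral causality)
b1 stroke→R1  (J1: bond 5 brought effort, rest push out)
b4 stroke→R2  (common-e at J1 fixed by 5)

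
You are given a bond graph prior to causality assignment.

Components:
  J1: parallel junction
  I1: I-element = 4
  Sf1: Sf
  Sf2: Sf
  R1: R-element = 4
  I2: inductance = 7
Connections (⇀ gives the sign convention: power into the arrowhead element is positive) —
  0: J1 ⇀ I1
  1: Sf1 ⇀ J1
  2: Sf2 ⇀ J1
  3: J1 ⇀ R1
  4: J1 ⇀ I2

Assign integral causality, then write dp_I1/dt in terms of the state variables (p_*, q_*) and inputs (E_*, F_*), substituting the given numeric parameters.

b1 |Sf1  (source Sf1 imposes f)
b2 |Sf2  (Sf2: flow source, stroke at near end)
b0 |I1  (I1 outputs flow p/I1)
b4 |I2  (I2: I, integral causality)
b3 |J1  (J1 needs exactly one e-in)

dp_I1/dt = 4*F_Sf1 + 4*F_Sf2 - p_I1 - 4*p_I2/7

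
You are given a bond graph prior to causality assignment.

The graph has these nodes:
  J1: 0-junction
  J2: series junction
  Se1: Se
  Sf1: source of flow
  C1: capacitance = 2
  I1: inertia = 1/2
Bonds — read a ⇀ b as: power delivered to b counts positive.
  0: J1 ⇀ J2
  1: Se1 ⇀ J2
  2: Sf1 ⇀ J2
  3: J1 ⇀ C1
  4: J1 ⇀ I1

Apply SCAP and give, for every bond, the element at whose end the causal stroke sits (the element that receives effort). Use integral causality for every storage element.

bond 1 →J2  (Se1: effort source, stroke at far end)
bond 2 →Sf1  (Sf1 (Sf) sets flow on bond)
bond 0 →J2  (J2: bond 2 brought flow, rest push out)
bond 3 →J1  (C1 integral (e out))
bond 4 →I1  (J1: bond 3 brought effort, rest push out)

bond 0 →J2
bond 1 →J2
bond 2 →Sf1
bond 3 →J1
bond 4 →I1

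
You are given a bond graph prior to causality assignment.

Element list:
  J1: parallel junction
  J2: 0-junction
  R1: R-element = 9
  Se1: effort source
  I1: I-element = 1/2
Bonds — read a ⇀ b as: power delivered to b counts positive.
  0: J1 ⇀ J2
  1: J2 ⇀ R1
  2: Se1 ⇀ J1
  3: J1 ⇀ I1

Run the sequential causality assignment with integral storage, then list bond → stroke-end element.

b2 stroke→J1  (source Se1 imposes e)
b0 stroke→J2  (J1 effort already set via bond 2)
b3 stroke→I1  (J1 effort already set via bond 2)
b1 stroke→R1  (0-jn J2 has e-setter on 0)

bond 0 →J2
bond 1 →R1
bond 2 →J1
bond 3 →I1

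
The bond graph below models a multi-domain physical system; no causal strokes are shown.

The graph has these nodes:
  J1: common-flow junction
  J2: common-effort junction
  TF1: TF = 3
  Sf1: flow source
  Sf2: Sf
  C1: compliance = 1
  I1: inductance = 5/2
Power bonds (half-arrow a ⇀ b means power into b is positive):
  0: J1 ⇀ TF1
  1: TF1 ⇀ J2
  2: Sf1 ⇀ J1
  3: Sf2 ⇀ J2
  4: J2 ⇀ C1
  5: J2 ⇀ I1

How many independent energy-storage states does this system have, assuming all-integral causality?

2  (C1, I1 all integral)

b2 stroke→Sf1  (Sf1 fixes flow; stroke at Sf1)
b3 stroke→Sf2  (Sf2: flow source, stroke at near end)
b0 stroke→J1  (J1: bond 2 brought flow, rest push out)
b1 stroke→TF1  (through TF1, causality passes straight; one stroke at TF1)
b4 stroke→J2  (C1 integral (e out))
b5 stroke→I1  (J2 effort already set via bond 4)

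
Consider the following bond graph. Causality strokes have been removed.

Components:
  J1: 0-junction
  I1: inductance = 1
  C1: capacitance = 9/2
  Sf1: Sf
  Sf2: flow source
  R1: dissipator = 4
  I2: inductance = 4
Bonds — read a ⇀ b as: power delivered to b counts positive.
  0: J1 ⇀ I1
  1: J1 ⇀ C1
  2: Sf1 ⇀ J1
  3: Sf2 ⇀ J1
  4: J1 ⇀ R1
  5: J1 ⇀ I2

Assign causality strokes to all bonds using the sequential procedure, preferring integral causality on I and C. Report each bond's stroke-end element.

b2 stroke→Sf1  (source Sf1 imposes f)
b3 stroke→Sf2  (Sf2 (Sf) sets flow on bond)
b0 stroke→I1  (I1 outputs flow p/I1)
b1 stroke→J1  (C1 integral (e out))
b4 stroke→R1  (J1: bond 1 brought effort, rest push out)
b5 stroke→I2  (common-e at J1 fixed by 1)

β0 →I1
β1 →J1
β2 →Sf1
β3 →Sf2
β4 →R1
β5 →I2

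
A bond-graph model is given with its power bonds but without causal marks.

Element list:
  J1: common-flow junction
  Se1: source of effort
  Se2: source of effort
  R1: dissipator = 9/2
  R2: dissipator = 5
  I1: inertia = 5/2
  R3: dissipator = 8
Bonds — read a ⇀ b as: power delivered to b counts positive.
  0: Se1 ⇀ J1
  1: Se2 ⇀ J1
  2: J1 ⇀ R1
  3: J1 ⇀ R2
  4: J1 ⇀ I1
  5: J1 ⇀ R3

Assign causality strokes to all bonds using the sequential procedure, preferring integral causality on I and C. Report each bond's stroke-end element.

b0 →J1  (Se1 fixes effort; stroke away)
b1 →J1  (Se2 (Se) sets effort on bond)
b4 →I1  (I1 outputs flow p/I1)
b2 →J1  (1-jn J1 has f-setter on 4)
b3 →J1  (1-jn J1 has f-setter on 4)
b5 →J1  (J1: bond 4 brought flow, rest push out)

b0 stroke→J1
b1 stroke→J1
b2 stroke→J1
b3 stroke→J1
b4 stroke→I1
b5 stroke→J1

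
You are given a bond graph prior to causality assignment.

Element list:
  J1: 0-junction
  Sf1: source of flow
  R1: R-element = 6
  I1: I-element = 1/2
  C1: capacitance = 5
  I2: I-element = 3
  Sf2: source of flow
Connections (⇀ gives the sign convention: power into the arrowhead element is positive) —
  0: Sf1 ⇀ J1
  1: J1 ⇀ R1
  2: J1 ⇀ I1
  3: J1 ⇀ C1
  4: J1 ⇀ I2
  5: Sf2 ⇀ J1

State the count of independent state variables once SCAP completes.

#0 stroke at Sf1  (Sf1: flow source, stroke at near end)
#5 stroke at Sf2  (Sf2: flow source, stroke at near end)
#2 stroke at I1  (I1: I, integral causality)
#3 stroke at J1  (C1: C, integral causality)
#1 stroke at R1  (J1 effort already set via bond 3)
#4 stroke at I2  (J1: bond 3 brought effort, rest push out)

3  (C1, I1, I2 all integral)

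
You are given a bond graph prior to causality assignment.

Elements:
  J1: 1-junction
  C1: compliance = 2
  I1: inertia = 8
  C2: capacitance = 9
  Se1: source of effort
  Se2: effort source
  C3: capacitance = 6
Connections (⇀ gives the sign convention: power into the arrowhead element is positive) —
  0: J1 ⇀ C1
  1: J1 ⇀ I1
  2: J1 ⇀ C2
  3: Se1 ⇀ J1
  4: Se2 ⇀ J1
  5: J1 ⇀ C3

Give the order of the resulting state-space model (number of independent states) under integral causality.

#3 →J1  (Se1 fixes effort; stroke away)
#4 →J1  (Se2 fixes effort; stroke away)
#0 →J1  (C1 outputs effort q/C1)
#1 →I1  (prefer integral on I1)
#2 →J1  (1-jn J1 has f-setter on 1)
#5 →J1  (J1 flow already set via bond 1)

4  (C1, C2, C3, I1 all integral)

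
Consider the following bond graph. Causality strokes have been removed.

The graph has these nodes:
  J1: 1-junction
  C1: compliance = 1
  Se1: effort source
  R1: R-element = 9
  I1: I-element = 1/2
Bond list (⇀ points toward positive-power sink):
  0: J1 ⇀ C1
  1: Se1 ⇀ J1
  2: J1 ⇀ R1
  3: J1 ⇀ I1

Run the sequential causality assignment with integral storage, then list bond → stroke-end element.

#0 stroke→J1
#1 stroke→J1
#2 stroke→J1
#3 stroke→I1

bond 1 stroke→J1  (Se1 fixes effort; stroke away)
bond 0 stroke→J1  (C1 integral (e out))
bond 3 stroke→I1  (I1: I, integral causality)
bond 2 stroke→J1  (common-f at J1 fixed by 3)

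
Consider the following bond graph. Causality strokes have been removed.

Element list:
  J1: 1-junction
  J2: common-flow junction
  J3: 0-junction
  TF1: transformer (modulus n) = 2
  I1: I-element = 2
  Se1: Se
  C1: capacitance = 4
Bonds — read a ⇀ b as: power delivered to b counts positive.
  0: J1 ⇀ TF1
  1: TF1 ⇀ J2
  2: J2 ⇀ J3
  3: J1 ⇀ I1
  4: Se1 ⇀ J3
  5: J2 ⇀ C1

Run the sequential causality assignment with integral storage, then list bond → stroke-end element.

bond 0 stroke at J1
bond 1 stroke at TF1
bond 2 stroke at J2
bond 3 stroke at I1
bond 4 stroke at J3
bond 5 stroke at J2

b4 |J3  (Se1: effort source, stroke at far end)
b2 |J2  (J3 effort already set via bond 4)
b3 |I1  (I1: I, integral causality)
b0 |J1  (common-f at J1 fixed by 3)
b1 |TF1  (TF TF1: opposite of bond 0)
b5 |J2  (common-f at J2 fixed by 1)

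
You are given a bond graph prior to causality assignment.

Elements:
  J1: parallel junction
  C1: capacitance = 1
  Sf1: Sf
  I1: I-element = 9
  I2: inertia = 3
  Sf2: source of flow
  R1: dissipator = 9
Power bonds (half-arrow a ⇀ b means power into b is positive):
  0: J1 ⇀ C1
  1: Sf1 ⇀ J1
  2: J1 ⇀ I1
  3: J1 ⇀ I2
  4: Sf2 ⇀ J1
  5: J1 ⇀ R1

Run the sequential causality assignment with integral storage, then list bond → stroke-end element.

β1 stroke→Sf1  (Sf1 fixes flow; stroke at Sf1)
β4 stroke→Sf2  (Sf2 fixes flow; stroke at Sf2)
β0 stroke→J1  (C1 outputs effort q/C1)
β2 stroke→I1  (common-e at J1 fixed by 0)
β3 stroke→I2  (common-e at J1 fixed by 0)
β5 stroke→R1  (0-jn J1 has e-setter on 0)

#0 stroke at J1
#1 stroke at Sf1
#2 stroke at I1
#3 stroke at I2
#4 stroke at Sf2
#5 stroke at R1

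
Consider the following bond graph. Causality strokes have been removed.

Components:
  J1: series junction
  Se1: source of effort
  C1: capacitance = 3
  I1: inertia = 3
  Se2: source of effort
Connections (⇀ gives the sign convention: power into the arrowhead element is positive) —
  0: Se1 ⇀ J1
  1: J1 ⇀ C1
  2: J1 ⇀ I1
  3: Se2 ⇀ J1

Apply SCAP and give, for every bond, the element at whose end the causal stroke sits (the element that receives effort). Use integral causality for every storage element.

#0 stroke→J1
#1 stroke→J1
#2 stroke→I1
#3 stroke→J1

b0 stroke at J1  (Se1: effort source, stroke at far end)
b3 stroke at J1  (Se2 (Se) sets effort on bond)
b1 stroke at J1  (prefer integral on C1)
b2 stroke at I1  (J1 needs exactly one f-in)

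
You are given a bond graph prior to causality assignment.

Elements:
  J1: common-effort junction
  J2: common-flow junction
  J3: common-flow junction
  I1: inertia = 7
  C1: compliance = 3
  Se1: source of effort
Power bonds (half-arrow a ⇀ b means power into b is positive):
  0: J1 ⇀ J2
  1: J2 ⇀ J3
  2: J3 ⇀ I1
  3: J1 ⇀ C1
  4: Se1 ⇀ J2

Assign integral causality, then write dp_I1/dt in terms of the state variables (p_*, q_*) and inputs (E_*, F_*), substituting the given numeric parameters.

dp_I1/dt = E_Se1 + q_C1/3

bond 4 |J2  (source Se1 imposes e)
bond 2 |I1  (I1 outputs flow p/I1)
bond 1 |J3  (1-jn J3 has f-setter on 2)
bond 0 |J2  (J2: bond 1 brought flow, rest push out)
bond 3 |J1  (closing 0-jn rule on J1)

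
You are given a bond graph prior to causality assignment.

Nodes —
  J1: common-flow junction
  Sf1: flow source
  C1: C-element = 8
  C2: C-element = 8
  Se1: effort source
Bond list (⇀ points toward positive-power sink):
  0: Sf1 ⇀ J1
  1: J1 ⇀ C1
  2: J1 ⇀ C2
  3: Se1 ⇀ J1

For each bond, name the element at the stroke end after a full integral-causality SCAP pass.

bond 0 →Sf1
bond 1 →J1
bond 2 →J1
bond 3 →J1

b0 |Sf1  (source Sf1 imposes f)
b3 |J1  (Se1: effort source, stroke at far end)
b1 |J1  (J1: bond 0 brought flow, rest push out)
b2 |J1  (J1 flow already set via bond 0)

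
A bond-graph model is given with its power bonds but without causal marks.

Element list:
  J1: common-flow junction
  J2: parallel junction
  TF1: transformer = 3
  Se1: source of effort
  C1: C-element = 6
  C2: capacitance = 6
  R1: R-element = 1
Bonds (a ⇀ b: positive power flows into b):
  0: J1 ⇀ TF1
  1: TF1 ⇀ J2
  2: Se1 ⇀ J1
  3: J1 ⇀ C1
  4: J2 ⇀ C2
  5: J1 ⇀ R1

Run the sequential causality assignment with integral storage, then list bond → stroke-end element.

bond 2 stroke→J1  (Se1 fixes effort; stroke away)
bond 3 stroke→J1  (C1: C, integral causality)
bond 4 stroke→J2  (prefer integral on C2)
bond 1 stroke→TF1  (common-e at J2 fixed by 4)
bond 0 stroke→J1  (TF1 one-in-one-out from 1)
bond 5 stroke→R1  (closing 1-jn rule on J1)

bond 0 stroke at J1
bond 1 stroke at TF1
bond 2 stroke at J1
bond 3 stroke at J1
bond 4 stroke at J2
bond 5 stroke at R1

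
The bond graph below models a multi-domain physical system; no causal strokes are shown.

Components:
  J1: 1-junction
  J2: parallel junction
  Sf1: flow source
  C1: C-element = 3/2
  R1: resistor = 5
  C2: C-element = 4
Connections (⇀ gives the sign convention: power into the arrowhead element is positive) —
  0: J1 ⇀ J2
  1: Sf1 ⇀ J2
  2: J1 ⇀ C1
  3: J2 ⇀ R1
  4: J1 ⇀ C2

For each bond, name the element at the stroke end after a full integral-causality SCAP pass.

bond 1 stroke→Sf1  (Sf1 (Sf) sets flow on bond)
bond 2 stroke→J1  (C1 outputs effort q/C1)
bond 4 stroke→J1  (C2 integral (e out))
bond 0 stroke→J2  (J1: last free bond brings flow in)
bond 3 stroke→R1  (J2: bond 0 brought effort, rest push out)

β0 stroke at J2
β1 stroke at Sf1
β2 stroke at J1
β3 stroke at R1
β4 stroke at J1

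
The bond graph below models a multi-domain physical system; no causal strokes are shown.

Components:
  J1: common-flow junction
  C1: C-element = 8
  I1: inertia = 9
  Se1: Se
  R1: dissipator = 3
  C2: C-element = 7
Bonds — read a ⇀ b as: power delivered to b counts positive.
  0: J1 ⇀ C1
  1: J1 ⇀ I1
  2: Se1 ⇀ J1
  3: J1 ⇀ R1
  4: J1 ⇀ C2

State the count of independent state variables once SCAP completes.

3  (C1, C2, I1 all integral)

β2 stroke→J1  (Se1: effort source, stroke at far end)
β0 stroke→J1  (C1 outputs effort q/C1)
β1 stroke→I1  (I1: I, integral causality)
β3 stroke→J1  (J1: bond 1 brought flow, rest push out)
β4 stroke→J1  (J1 flow already set via bond 1)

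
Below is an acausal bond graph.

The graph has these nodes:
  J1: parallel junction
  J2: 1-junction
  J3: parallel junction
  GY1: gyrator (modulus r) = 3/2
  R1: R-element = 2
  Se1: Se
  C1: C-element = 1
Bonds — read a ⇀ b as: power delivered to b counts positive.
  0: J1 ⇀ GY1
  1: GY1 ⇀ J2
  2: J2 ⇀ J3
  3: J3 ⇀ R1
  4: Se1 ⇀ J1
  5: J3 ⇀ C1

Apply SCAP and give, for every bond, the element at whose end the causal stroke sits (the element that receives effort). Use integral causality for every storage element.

β0 stroke→GY1
β1 stroke→GY1
β2 stroke→J2
β3 stroke→R1
β4 stroke→J1
β5 stroke→J3

#4 |J1  (Se1: effort source, stroke at far end)
#0 |GY1  (common-e at J1 fixed by 4)
#1 |GY1  (through GY1, causality inverts; strokes same side of GY1)
#2 |J2  (J2: bond 1 brought flow, rest push out)
#5 |J3  (C1: C, integral causality)
#3 |R1  (0-jn J3 has e-setter on 5)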